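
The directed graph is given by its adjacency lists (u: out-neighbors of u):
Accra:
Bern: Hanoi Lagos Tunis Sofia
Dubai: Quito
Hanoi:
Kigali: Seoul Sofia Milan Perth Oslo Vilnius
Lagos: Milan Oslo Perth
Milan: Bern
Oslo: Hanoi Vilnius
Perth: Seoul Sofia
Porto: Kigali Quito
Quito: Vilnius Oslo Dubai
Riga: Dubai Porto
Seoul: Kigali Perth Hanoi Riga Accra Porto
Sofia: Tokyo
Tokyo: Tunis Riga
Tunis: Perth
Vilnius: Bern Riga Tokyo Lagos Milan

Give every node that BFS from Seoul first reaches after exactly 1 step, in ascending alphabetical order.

Accra, Hanoi, Kigali, Perth, Porto, Riga

Level 0: Seoul
Level 1: Accra, Hanoi, Kigali, Perth, Porto, Riga
Level 2: Dubai, Milan, Oslo, Quito, Sofia, Vilnius
Level 3: Bern, Lagos, Tokyo
Level 4: Tunis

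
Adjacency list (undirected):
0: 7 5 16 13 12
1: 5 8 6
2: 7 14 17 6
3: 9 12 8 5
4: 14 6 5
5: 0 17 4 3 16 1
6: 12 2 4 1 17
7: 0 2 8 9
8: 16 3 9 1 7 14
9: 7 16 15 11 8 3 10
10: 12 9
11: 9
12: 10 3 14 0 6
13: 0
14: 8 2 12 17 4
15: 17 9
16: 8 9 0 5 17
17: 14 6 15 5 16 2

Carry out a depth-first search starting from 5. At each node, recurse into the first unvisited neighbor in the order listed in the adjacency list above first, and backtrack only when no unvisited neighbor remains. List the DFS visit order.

5 -> 0 -> 7 -> 2 -> 14 -> 8 -> 16 -> 9 -> 15 -> 17 -> 6 -> 12 -> 10 -> 3 -> 4 -> 1 -> 11 -> 13

Visit 5
5 → 0
0 → 7
7 → 2
2 → 14
14 → 8
8 → 16
16 → 9
9 → 15
15 → 17
17 → 6
6 → 12
12 → 10
12 → 3
6 → 4
6 → 1
9 → 11
0 → 13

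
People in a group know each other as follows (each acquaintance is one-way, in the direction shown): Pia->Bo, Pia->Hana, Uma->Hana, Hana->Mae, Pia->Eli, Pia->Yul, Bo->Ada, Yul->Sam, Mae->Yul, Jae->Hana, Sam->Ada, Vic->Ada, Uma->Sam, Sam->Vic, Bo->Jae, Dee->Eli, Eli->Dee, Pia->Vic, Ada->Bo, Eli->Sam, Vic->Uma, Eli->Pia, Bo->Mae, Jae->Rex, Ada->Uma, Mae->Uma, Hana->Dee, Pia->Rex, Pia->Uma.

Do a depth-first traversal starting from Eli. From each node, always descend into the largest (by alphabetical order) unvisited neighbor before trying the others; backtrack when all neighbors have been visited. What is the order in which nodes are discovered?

Visit Eli
Eli → Sam
Sam → Vic
Vic → Uma
Uma → Hana
Hana → Mae
Mae → Yul
Hana → Dee
Vic → Ada
Ada → Bo
Bo → Jae
Jae → Rex
Eli → Pia

Eli Sam Vic Uma Hana Mae Yul Dee Ada Bo Jae Rex Pia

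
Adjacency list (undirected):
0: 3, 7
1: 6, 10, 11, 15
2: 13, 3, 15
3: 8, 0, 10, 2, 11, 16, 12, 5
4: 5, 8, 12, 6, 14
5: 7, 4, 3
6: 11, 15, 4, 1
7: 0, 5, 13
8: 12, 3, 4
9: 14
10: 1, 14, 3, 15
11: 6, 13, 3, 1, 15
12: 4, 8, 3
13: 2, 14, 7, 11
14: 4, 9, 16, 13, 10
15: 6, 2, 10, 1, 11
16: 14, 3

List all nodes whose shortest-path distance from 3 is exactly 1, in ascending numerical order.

0, 2, 5, 8, 10, 11, 12, 16

Level 0: 3
Level 1: 0, 2, 5, 8, 10, 11, 12, 16
Level 2: 1, 4, 6, 7, 13, 14, 15
Level 3: 9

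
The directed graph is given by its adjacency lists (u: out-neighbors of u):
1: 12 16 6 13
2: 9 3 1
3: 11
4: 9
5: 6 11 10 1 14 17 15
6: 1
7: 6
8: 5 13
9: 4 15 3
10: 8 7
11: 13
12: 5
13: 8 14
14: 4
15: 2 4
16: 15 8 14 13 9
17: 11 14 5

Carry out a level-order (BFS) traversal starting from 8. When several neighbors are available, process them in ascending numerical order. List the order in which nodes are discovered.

Visit 8; enqueue 5, 13 → queue [5, 13]
Visit 5; enqueue 1, 6, 10, 11, 14, 15, 17 → queue [13, 1, 6, 10, 11, 14, 15, 17]
Visit 13 → queue [1, 6, 10, 11, 14, 15, 17]
Visit 1; enqueue 12, 16 → queue [6, 10, 11, 14, 15, 17, 12, 16]
Visit 6 → queue [10, 11, 14, 15, 17, 12, 16]
Visit 10; enqueue 7 → queue [11, 14, 15, 17, 12, 16, 7]
Visit 11 → queue [14, 15, 17, 12, 16, 7]
Visit 14; enqueue 4 → queue [15, 17, 12, 16, 7, 4]
Visit 15; enqueue 2 → queue [17, 12, 16, 7, 4, 2]
Visit 17 → queue [12, 16, 7, 4, 2]
Visit 12 → queue [16, 7, 4, 2]
Visit 16; enqueue 9 → queue [7, 4, 2, 9]
Visit 7 → queue [4, 2, 9]
Visit 4 → queue [2, 9]
Visit 2; enqueue 3 → queue [9, 3]
Visit 9 → queue [3]
Visit 3 → queue []

8 -> 5 -> 13 -> 1 -> 6 -> 10 -> 11 -> 14 -> 15 -> 17 -> 12 -> 16 -> 7 -> 4 -> 2 -> 9 -> 3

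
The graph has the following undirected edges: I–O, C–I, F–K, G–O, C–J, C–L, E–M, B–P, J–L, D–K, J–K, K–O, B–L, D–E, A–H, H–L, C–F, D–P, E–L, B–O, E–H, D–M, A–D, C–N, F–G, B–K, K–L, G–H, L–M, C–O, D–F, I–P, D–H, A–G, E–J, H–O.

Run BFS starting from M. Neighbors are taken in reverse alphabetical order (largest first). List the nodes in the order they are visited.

M, L, E, D, K, J, H, C, B, P, F, A, O, G, N, I

Visit M; enqueue L, E, D → queue [L, E, D]
Visit L; enqueue K, J, H, C, B → queue [E, D, K, J, H, C, B]
Visit E → queue [D, K, J, H, C, B]
Visit D; enqueue P, F, A → queue [K, J, H, C, B, P, F, A]
Visit K; enqueue O → queue [J, H, C, B, P, F, A, O]
Visit J → queue [H, C, B, P, F, A, O]
Visit H; enqueue G → queue [C, B, P, F, A, O, G]
Visit C; enqueue N, I → queue [B, P, F, A, O, G, N, I]
Visit B → queue [P, F, A, O, G, N, I]
Visit P → queue [F, A, O, G, N, I]
Visit F → queue [A, O, G, N, I]
Visit A → queue [O, G, N, I]
Visit O → queue [G, N, I]
Visit G → queue [N, I]
Visit N → queue [I]
Visit I → queue []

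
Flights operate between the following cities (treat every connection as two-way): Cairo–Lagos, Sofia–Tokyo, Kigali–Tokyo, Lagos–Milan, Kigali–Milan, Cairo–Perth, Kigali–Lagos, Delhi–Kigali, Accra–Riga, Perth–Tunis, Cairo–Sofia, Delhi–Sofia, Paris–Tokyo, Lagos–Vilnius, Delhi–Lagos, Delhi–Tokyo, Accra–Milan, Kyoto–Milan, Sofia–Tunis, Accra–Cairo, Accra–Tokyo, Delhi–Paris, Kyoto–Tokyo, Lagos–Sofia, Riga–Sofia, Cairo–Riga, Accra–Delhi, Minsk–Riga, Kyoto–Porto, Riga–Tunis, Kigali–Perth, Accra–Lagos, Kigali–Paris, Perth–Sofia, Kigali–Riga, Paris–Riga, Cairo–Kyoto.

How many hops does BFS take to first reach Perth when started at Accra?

2

Level 0: Accra
Level 1: Cairo, Delhi, Lagos, Milan, Riga, Tokyo
Level 2: Kigali, Kyoto, Minsk, Paris, Perth, Sofia, Tunis, Vilnius
Level 3: Porto
Perth first appears at level 2.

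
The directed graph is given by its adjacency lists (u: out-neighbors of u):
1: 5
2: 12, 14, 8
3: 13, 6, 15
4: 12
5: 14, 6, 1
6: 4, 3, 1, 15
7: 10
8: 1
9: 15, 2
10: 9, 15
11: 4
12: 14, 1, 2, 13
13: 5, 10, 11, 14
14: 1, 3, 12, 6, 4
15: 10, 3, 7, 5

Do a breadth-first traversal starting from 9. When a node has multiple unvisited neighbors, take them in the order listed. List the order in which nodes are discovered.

Visit 9; enqueue 15, 2 → queue [15, 2]
Visit 15; enqueue 10, 3, 7, 5 → queue [2, 10, 3, 7, 5]
Visit 2; enqueue 12, 14, 8 → queue [10, 3, 7, 5, 12, 14, 8]
Visit 10 → queue [3, 7, 5, 12, 14, 8]
Visit 3; enqueue 13, 6 → queue [7, 5, 12, 14, 8, 13, 6]
Visit 7 → queue [5, 12, 14, 8, 13, 6]
Visit 5; enqueue 1 → queue [12, 14, 8, 13, 6, 1]
Visit 12 → queue [14, 8, 13, 6, 1]
Visit 14; enqueue 4 → queue [8, 13, 6, 1, 4]
Visit 8 → queue [13, 6, 1, 4]
Visit 13; enqueue 11 → queue [6, 1, 4, 11]
Visit 6 → queue [1, 4, 11]
Visit 1 → queue [4, 11]
Visit 4 → queue [11]
Visit 11 → queue []

9, 15, 2, 10, 3, 7, 5, 12, 14, 8, 13, 6, 1, 4, 11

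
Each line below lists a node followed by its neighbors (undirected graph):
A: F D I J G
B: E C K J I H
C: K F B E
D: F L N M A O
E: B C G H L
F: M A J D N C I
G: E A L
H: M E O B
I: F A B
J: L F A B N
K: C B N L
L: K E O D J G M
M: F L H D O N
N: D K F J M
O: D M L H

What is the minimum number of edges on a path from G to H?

Level 0: G
Level 1: A, E, L
Level 2: B, C, D, F, H, I, J, K, M, O
Level 3: N
H first appears at level 2.

2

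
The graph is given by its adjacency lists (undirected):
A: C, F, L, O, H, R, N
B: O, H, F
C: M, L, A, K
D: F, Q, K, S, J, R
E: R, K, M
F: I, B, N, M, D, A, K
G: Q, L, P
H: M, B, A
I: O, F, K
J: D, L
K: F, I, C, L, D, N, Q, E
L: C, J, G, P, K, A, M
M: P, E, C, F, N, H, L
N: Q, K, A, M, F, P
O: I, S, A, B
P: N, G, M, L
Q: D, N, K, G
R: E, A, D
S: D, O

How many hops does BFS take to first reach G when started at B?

4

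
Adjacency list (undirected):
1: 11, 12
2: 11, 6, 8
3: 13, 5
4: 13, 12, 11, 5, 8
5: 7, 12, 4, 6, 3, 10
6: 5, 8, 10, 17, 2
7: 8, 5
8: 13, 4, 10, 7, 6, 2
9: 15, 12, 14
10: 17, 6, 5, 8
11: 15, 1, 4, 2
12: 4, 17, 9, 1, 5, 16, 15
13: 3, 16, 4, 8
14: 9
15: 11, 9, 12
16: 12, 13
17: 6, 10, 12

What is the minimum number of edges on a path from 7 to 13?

Level 0: 7
Level 1: 5, 8
Level 2: 2, 3, 4, 6, 10, 12, 13
Level 3: 1, 9, 11, 15, 16, 17
Level 4: 14
13 first appears at level 2.

2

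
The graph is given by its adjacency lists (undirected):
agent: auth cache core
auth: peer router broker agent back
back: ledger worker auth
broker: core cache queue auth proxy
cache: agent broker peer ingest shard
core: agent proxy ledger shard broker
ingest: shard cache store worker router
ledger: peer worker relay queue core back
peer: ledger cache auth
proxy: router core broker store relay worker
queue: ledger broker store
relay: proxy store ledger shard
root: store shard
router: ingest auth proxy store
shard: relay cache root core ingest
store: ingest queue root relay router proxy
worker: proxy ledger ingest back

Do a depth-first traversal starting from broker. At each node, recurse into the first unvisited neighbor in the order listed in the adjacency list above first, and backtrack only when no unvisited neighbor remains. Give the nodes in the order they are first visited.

Visit broker
broker → core
core → agent
agent → auth
auth → peer
peer → ledger
ledger → worker
worker → proxy
proxy → router
router → ingest
ingest → shard
shard → relay
relay → store
store → queue
store → root
shard → cache
worker → back

broker, core, agent, auth, peer, ledger, worker, proxy, router, ingest, shard, relay, store, queue, root, cache, back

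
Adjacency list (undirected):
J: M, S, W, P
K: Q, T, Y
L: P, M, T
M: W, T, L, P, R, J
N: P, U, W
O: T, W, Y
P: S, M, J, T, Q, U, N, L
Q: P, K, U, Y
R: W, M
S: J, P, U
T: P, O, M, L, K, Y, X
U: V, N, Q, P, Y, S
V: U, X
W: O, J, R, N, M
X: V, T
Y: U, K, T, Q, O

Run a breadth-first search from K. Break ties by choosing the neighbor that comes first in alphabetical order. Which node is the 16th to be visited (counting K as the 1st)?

W

Visit K; enqueue Q, T, Y → queue [Q, T, Y]
Visit Q; enqueue P, U → queue [T, Y, P, U]
Visit T; enqueue L, M, O, X → queue [Y, P, U, L, M, O, X]
Visit Y → queue [P, U, L, M, O, X]
Visit P; enqueue J, N, S → queue [U, L, M, O, X, J, N, S]
Visit U; enqueue V → queue [L, M, O, X, J, N, S, V]
Visit L → queue [M, O, X, J, N, S, V]
Visit M; enqueue R, W → queue [O, X, J, N, S, V, R, W]
Visit O → queue [X, J, N, S, V, R, W]
Visit X → queue [J, N, S, V, R, W]
Visit J → queue [N, S, V, R, W]
Visit N → queue [S, V, R, W]
Visit S → queue [V, R, W]
Visit V → queue [R, W]
Visit R → queue [W]
Visit W → queue []

Visit order: K, Q, T, Y, P, U, L, M, O, X, J, N, S, V, R, W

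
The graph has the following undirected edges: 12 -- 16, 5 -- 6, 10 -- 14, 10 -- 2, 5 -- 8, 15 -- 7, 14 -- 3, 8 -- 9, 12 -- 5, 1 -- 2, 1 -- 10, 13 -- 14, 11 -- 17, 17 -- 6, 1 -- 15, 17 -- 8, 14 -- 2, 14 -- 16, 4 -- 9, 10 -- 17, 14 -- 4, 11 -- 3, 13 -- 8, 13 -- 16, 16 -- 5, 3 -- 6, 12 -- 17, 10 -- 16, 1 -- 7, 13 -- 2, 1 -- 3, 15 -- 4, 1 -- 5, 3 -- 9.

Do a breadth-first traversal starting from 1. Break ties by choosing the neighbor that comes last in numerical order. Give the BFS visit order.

Visit 1; enqueue 15, 10, 7, 5, 3, 2 → queue [15, 10, 7, 5, 3, 2]
Visit 15; enqueue 4 → queue [10, 7, 5, 3, 2, 4]
Visit 10; enqueue 17, 16, 14 → queue [7, 5, 3, 2, 4, 17, 16, 14]
Visit 7 → queue [5, 3, 2, 4, 17, 16, 14]
Visit 5; enqueue 12, 8, 6 → queue [3, 2, 4, 17, 16, 14, 12, 8, 6]
Visit 3; enqueue 11, 9 → queue [2, 4, 17, 16, 14, 12, 8, 6, 11, 9]
Visit 2; enqueue 13 → queue [4, 17, 16, 14, 12, 8, 6, 11, 9, 13]
Visit 4 → queue [17, 16, 14, 12, 8, 6, 11, 9, 13]
Visit 17 → queue [16, 14, 12, 8, 6, 11, 9, 13]
Visit 16 → queue [14, 12, 8, 6, 11, 9, 13]
Visit 14 → queue [12, 8, 6, 11, 9, 13]
Visit 12 → queue [8, 6, 11, 9, 13]
Visit 8 → queue [6, 11, 9, 13]
Visit 6 → queue [11, 9, 13]
Visit 11 → queue [9, 13]
Visit 9 → queue [13]
Visit 13 → queue []

1 → 15 → 10 → 7 → 5 → 3 → 2 → 4 → 17 → 16 → 14 → 12 → 8 → 6 → 11 → 9 → 13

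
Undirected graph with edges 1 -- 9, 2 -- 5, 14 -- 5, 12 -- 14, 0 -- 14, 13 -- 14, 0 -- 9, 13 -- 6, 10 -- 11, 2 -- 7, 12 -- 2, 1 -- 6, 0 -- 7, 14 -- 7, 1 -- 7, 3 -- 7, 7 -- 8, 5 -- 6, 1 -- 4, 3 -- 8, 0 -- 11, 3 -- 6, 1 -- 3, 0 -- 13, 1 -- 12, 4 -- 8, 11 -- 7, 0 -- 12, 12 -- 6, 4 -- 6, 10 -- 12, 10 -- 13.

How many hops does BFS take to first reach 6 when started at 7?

Level 0: 7
Level 1: 0, 1, 2, 3, 8, 11, 14
Level 2: 4, 5, 6, 9, 10, 12, 13
6 first appears at level 2.

2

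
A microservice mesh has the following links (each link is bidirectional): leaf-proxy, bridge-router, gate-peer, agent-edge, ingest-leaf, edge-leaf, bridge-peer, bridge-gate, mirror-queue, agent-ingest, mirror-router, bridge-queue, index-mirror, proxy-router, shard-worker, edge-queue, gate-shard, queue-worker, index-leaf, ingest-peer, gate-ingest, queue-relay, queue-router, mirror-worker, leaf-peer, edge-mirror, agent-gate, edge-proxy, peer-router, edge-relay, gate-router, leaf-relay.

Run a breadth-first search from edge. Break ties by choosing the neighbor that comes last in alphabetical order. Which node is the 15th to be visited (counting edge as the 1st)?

Visit edge; enqueue relay, queue, proxy, mirror, leaf, agent → queue [relay, queue, proxy, mirror, leaf, agent]
Visit relay → queue [queue, proxy, mirror, leaf, agent]
Visit queue; enqueue worker, router, bridge → queue [proxy, mirror, leaf, agent, worker, router, bridge]
Visit proxy → queue [mirror, leaf, agent, worker, router, bridge]
Visit mirror; enqueue index → queue [leaf, agent, worker, router, bridge, index]
Visit leaf; enqueue peer, ingest → queue [agent, worker, router, bridge, index, peer, ingest]
Visit agent; enqueue gate → queue [worker, router, bridge, index, peer, ingest, gate]
Visit worker; enqueue shard → queue [router, bridge, index, peer, ingest, gate, shard]
Visit router → queue [bridge, index, peer, ingest, gate, shard]
Visit bridge → queue [index, peer, ingest, gate, shard]
Visit index → queue [peer, ingest, gate, shard]
Visit peer → queue [ingest, gate, shard]
Visit ingest → queue [gate, shard]
Visit gate → queue [shard]
Visit shard → queue []

Visit order: edge, relay, queue, proxy, mirror, leaf, agent, worker, router, bridge, index, peer, ingest, gate, shard

shard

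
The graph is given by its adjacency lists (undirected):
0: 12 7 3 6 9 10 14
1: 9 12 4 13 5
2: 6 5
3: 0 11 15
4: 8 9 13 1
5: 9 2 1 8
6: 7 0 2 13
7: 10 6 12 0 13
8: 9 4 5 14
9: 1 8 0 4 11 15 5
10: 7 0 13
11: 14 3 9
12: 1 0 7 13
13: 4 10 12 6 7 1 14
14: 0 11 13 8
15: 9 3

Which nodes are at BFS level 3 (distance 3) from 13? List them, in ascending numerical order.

Level 0: 13
Level 1: 1, 4, 6, 7, 10, 12, 14
Level 2: 0, 2, 5, 8, 9, 11
Level 3: 3, 15

3, 15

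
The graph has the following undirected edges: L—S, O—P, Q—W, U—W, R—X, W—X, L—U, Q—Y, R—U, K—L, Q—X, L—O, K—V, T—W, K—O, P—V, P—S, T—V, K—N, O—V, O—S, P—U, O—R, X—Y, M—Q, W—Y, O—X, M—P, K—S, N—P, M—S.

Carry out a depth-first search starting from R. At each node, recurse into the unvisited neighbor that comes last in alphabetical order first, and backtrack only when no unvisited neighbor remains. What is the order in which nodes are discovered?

R -> X -> Y -> W -> U -> P -> V -> T -> O -> S -> M -> Q -> L -> K -> N

Visit R
R → X
X → Y
Y → W
W → U
U → P
P → V
V → T
V → O
O → S
S → M
M → Q
S → L
L → K
K → N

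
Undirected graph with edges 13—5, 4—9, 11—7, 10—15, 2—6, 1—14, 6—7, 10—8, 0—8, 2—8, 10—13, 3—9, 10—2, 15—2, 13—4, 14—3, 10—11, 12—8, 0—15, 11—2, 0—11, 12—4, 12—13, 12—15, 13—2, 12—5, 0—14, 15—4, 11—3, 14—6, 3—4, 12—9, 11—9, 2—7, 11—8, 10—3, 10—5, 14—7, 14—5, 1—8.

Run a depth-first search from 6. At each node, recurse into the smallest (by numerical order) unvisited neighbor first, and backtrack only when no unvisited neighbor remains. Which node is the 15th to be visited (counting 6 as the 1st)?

13

Visit 6
6 → 2
2 → 7
7 → 11
11 → 0
0 → 8
8 → 1
1 → 14
14 → 3
3 → 4
4 → 9
9 → 12
12 → 5
5 → 10
10 → 13
10 → 15

Visit order: 6, 2, 7, 11, 0, 8, 1, 14, 3, 4, 9, 12, 5, 10, 13, 15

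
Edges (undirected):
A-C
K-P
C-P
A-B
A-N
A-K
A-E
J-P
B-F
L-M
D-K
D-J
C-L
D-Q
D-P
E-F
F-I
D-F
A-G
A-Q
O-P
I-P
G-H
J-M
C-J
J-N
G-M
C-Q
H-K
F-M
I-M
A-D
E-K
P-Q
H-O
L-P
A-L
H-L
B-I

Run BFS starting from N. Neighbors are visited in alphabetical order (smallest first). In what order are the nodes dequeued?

N, A, J, B, C, D, E, G, K, L, Q, M, P, F, I, H, O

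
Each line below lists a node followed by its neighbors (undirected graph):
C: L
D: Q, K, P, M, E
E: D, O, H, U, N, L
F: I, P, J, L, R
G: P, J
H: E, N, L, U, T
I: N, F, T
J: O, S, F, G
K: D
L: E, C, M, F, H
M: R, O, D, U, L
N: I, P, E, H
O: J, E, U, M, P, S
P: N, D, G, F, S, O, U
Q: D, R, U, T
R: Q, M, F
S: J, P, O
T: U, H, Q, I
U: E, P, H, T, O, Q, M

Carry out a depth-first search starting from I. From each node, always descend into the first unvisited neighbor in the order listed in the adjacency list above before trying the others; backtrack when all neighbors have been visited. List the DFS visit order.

I -> N -> P -> D -> Q -> R -> M -> O -> J -> S -> F -> L -> E -> H -> U -> T -> C -> G -> K

Visit I
I → N
N → P
P → D
D → Q
Q → R
R → M
M → O
O → J
J → S
J → F
F → L
L → E
E → H
H → U
U → T
L → C
J → G
D → K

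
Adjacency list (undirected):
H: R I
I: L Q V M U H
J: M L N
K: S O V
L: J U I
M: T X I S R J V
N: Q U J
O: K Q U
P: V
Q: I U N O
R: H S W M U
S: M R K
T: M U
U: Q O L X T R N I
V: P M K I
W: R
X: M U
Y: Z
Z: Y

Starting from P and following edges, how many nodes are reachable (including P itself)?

BFS from P visits: P, V, M, K, I, X, T, S, R, J, O, U, Q, L, H, W, N
Reachable nodes: 17 of 19 total.

17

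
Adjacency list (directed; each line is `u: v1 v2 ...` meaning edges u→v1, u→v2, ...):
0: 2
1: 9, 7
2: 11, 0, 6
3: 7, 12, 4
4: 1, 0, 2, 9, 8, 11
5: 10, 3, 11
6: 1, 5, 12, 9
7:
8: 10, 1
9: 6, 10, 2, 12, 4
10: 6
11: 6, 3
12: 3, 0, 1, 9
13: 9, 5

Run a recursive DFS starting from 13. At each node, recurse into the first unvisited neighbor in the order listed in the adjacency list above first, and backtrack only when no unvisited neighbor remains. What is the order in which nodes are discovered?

13, 9, 6, 1, 7, 5, 10, 3, 12, 0, 2, 11, 4, 8

Visit 13
13 → 9
9 → 6
6 → 1
1 → 7
6 → 5
5 → 10
5 → 3
3 → 12
12 → 0
0 → 2
2 → 11
3 → 4
4 → 8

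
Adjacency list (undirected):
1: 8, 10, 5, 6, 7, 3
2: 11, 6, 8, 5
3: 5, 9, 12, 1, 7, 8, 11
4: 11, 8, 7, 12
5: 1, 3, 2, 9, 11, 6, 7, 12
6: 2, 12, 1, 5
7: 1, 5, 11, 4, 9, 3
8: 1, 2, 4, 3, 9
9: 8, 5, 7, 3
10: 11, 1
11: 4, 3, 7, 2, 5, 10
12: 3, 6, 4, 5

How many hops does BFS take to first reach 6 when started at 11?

2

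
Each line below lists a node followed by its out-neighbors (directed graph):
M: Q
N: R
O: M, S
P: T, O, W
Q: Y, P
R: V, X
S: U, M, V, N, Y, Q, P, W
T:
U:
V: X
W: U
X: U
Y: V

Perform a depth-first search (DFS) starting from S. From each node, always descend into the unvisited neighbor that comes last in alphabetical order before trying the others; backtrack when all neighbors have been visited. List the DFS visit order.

S, Y, V, X, U, W, Q, P, T, O, M, N, R

Visit S
S → Y
Y → V
V → X
X → U
S → W
S → Q
Q → P
P → T
P → O
O → M
S → N
N → R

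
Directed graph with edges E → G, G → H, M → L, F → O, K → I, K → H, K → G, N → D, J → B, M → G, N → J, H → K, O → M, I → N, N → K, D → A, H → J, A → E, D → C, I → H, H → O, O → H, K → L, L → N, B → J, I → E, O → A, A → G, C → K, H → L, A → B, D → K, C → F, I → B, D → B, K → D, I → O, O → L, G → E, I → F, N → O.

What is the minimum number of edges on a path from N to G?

Level 0: N
Level 1: D, J, K, O
Level 2: A, B, C, G, H, I, L, M
Level 3: E, F
G first appears at level 2.

2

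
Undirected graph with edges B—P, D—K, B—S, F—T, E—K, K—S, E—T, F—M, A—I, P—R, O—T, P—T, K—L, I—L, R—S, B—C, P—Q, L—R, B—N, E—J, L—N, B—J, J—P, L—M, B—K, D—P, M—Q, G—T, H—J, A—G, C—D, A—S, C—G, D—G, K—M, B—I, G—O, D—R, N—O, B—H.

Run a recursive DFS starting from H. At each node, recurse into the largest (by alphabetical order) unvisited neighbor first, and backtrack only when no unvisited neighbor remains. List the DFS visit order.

H -> J -> P -> T -> O -> N -> L -> R -> S -> K -> M -> Q -> F -> E -> D -> G -> C -> B -> I -> A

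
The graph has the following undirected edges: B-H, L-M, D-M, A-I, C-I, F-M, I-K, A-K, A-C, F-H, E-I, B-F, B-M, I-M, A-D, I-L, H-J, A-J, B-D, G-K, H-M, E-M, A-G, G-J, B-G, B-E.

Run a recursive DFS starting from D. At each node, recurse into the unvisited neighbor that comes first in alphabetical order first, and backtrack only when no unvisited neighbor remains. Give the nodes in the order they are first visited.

D → A → C → I → E → B → F → H → J → G → K → M → L

Visit D
D → A
A → C
C → I
I → E
E → B
B → F
F → H
H → J
J → G
G → K
H → M
M → L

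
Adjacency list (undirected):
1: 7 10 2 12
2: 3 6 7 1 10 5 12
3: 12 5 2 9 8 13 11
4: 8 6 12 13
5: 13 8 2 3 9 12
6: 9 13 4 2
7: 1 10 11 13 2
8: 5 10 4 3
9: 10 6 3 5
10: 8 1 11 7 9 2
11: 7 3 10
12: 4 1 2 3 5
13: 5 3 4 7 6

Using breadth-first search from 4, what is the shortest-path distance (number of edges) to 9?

2

Level 0: 4
Level 1: 6, 8, 12, 13
Level 2: 1, 2, 3, 5, 7, 9, 10
Level 3: 11
9 first appears at level 2.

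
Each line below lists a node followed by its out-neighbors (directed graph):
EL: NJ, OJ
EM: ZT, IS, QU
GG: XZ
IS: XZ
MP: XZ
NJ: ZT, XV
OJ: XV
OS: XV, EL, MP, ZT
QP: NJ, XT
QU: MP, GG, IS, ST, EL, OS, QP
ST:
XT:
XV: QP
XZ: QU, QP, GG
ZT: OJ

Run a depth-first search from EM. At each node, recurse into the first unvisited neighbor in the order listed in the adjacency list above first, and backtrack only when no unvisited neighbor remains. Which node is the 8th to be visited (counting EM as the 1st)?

Visit EM
EM → ZT
ZT → OJ
OJ → XV
XV → QP
QP → NJ
QP → XT
EM → IS
IS → XZ
XZ → QU
QU → MP
QU → GG
QU → ST
QU → EL
QU → OS

Visit order: EM, ZT, OJ, XV, QP, NJ, XT, IS, XZ, QU, MP, GG, ST, EL, OS

IS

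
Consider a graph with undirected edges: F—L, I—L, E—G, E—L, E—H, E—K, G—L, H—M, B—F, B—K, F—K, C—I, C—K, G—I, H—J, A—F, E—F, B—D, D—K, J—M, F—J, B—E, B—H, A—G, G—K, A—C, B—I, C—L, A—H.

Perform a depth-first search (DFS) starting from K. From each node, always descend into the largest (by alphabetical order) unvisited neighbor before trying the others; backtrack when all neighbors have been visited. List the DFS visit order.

Visit K
K → G
G → L
L → I
I → C
C → A
A → H
H → M
M → J
J → F
F → E
E → B
B → D

K, G, L, I, C, A, H, M, J, F, E, B, D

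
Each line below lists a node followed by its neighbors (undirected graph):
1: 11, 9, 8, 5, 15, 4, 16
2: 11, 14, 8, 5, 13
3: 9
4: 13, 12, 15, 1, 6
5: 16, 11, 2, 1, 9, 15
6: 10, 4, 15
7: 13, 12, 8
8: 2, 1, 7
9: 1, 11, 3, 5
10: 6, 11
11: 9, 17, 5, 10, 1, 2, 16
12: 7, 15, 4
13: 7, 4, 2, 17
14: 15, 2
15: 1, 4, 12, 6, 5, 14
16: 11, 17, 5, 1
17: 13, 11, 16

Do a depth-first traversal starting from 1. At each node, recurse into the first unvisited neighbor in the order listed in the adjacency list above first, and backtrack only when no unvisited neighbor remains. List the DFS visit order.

1, 11, 9, 3, 5, 16, 17, 13, 7, 12, 15, 4, 6, 10, 14, 2, 8

Visit 1
1 → 11
11 → 9
9 → 3
9 → 5
5 → 16
16 → 17
17 → 13
13 → 7
7 → 12
12 → 15
15 → 4
4 → 6
6 → 10
15 → 14
14 → 2
2 → 8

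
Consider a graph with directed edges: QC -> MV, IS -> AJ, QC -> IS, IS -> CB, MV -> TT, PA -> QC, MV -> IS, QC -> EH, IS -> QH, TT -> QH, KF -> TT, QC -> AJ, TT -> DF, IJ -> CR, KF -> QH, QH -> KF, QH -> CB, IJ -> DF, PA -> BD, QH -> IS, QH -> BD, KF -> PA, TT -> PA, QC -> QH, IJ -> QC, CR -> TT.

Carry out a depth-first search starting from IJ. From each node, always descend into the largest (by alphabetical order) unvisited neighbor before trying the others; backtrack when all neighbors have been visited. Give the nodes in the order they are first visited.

Visit IJ
IJ → QC
QC → QH
QH → KF
KF → TT
TT → PA
PA → BD
TT → DF
QH → IS
IS → CB
IS → AJ
QC → MV
QC → EH
IJ → CR

IJ QC QH KF TT PA BD DF IS CB AJ MV EH CR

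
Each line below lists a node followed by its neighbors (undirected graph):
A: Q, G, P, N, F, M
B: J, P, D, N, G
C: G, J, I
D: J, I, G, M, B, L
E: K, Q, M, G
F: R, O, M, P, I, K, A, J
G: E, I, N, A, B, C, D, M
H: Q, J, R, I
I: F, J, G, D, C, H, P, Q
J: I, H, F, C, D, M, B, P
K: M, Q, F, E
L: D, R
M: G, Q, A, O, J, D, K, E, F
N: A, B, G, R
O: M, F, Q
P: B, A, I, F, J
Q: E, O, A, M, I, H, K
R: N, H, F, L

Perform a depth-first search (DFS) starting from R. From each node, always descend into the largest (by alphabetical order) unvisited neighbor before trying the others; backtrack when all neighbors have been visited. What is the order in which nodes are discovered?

Visit R
R → N
N → G
G → M
M → Q
Q → O
O → F
F → P
P → J
J → I
I → H
I → D
D → L
D → B
I → C
P → A
F → K
K → E

R -> N -> G -> M -> Q -> O -> F -> P -> J -> I -> H -> D -> L -> B -> C -> A -> K -> E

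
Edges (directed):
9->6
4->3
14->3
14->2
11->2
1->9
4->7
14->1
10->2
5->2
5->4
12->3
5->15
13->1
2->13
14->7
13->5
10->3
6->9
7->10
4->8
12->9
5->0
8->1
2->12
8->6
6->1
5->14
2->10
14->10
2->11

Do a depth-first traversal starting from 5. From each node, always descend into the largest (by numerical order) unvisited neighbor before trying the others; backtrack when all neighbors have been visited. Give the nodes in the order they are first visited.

5 -> 15 -> 14 -> 10 -> 3 -> 2 -> 13 -> 1 -> 9 -> 6 -> 12 -> 11 -> 7 -> 4 -> 8 -> 0

Visit 5
5 → 15
5 → 14
14 → 10
10 → 3
10 → 2
2 → 13
13 → 1
1 → 9
9 → 6
2 → 12
2 → 11
14 → 7
5 → 4
4 → 8
5 → 0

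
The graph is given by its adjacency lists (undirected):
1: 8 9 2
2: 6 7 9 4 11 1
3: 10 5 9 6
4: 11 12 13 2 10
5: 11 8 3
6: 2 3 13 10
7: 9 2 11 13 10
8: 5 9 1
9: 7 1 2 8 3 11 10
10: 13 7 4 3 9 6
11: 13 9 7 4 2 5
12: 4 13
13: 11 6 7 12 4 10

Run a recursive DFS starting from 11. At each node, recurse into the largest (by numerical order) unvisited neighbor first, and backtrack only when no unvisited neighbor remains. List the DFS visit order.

11, 13, 12, 4, 10, 9, 8, 5, 3, 6, 2, 7, 1

Visit 11
11 → 13
13 → 12
12 → 4
4 → 10
10 → 9
9 → 8
8 → 5
5 → 3
3 → 6
6 → 2
2 → 7
2 → 1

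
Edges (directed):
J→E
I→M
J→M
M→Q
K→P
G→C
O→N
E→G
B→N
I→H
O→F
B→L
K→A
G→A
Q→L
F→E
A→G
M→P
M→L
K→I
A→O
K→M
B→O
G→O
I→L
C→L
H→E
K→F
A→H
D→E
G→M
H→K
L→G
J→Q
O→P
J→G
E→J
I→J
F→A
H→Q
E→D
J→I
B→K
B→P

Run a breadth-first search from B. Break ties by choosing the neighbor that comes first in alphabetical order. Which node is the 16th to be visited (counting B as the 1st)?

Visit B; enqueue K, L, N, O, P → queue [K, L, N, O, P]
Visit K; enqueue A, F, I, M → queue [L, N, O, P, A, F, I, M]
Visit L; enqueue G → queue [N, O, P, A, F, I, M, G]
Visit N → queue [O, P, A, F, I, M, G]
Visit O → queue [P, A, F, I, M, G]
Visit P → queue [A, F, I, M, G]
Visit A; enqueue H → queue [F, I, M, G, H]
Visit F; enqueue E → queue [I, M, G, H, E]
Visit I; enqueue J → queue [M, G, H, E, J]
Visit M; enqueue Q → queue [G, H, E, J, Q]
Visit G; enqueue C → queue [H, E, J, Q, C]
Visit H → queue [E, J, Q, C]
Visit E; enqueue D → queue [J, Q, C, D]
Visit J → queue [Q, C, D]
Visit Q → queue [C, D]
Visit C → queue [D]
Visit D → queue []

Visit order: B, K, L, N, O, P, A, F, I, M, G, H, E, J, Q, C, D

C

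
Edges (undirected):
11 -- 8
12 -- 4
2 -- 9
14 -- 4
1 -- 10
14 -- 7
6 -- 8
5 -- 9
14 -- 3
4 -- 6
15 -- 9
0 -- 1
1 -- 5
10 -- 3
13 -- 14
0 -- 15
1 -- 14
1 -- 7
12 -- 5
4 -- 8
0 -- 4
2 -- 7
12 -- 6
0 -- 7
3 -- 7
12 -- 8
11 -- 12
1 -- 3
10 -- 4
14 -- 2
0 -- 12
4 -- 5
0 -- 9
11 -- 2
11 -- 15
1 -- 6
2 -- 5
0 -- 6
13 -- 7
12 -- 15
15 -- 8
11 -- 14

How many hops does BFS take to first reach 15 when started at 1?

Level 0: 1
Level 1: 0, 3, 5, 6, 7, 10, 14
Level 2: 2, 4, 8, 9, 11, 12, 13, 15
15 first appears at level 2.

2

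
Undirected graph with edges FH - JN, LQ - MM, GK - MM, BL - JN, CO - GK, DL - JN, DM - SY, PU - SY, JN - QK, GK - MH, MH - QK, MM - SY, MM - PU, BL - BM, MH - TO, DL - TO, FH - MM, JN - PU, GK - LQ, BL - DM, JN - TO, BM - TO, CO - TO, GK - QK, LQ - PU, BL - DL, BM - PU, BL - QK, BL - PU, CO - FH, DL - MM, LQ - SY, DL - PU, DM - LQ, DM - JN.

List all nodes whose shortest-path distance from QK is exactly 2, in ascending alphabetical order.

BM, CO, DL, DM, FH, LQ, MM, PU, TO

Level 0: QK
Level 1: BL, GK, JN, MH
Level 2: BM, CO, DL, DM, FH, LQ, MM, PU, TO
Level 3: SY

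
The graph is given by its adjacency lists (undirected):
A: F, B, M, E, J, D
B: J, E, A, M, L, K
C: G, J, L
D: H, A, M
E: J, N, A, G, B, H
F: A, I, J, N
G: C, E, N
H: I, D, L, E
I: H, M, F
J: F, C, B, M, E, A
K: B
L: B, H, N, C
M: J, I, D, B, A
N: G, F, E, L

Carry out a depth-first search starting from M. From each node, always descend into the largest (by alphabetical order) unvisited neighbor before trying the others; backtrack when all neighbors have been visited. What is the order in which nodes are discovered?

M, J, F, N, L, H, I, E, G, C, B, K, A, D

Visit M
M → J
J → F
F → N
N → L
L → H
H → I
H → E
E → G
G → C
E → B
B → K
B → A
A → D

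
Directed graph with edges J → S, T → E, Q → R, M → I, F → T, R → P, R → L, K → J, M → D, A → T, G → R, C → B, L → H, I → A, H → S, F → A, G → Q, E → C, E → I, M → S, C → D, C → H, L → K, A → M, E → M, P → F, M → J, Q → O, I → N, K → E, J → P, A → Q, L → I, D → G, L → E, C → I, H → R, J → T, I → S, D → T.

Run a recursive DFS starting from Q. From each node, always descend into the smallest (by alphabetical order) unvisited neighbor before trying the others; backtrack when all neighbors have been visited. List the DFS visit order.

Visit Q
Q → O
Q → R
R → L
L → E
E → C
C → B
C → D
D → G
D → T
C → H
H → S
C → I
I → A
A → M
M → J
J → P
P → F
I → N
L → K

Q → O → R → L → E → C → B → D → G → T → H → S → I → A → M → J → P → F → N → K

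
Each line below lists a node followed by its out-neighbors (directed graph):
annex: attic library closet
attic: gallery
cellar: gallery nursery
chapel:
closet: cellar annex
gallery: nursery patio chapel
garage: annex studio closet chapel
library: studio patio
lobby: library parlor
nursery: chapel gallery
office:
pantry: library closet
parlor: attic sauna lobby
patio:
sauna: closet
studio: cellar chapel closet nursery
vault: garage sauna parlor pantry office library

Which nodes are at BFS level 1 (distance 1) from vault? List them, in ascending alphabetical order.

garage, library, office, pantry, parlor, sauna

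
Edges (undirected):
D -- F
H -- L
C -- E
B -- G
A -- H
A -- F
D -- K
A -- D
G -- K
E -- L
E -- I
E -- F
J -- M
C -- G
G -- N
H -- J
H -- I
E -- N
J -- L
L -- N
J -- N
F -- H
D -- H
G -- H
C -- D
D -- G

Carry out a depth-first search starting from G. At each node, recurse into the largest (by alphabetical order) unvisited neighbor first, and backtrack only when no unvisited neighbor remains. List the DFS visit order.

G, N, L, J, M, H, I, E, F, D, K, C, A, B

Visit G
G → N
N → L
L → J
J → M
J → H
H → I
I → E
E → F
F → D
D → K
D → C
D → A
G → B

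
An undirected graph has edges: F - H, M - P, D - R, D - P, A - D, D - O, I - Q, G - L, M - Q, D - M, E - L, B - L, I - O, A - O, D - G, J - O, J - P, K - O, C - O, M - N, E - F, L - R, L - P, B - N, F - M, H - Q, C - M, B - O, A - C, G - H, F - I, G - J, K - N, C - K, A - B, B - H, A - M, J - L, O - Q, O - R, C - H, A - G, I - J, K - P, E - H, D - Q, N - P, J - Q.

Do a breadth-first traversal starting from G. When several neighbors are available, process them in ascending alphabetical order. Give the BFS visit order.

G, A, D, H, J, L, B, C, M, O, P, Q, R, E, F, I, N, K

Visit G; enqueue A, D, H, J, L → queue [A, D, H, J, L]
Visit A; enqueue B, C, M, O → queue [D, H, J, L, B, C, M, O]
Visit D; enqueue P, Q, R → queue [H, J, L, B, C, M, O, P, Q, R]
Visit H; enqueue E, F → queue [J, L, B, C, M, O, P, Q, R, E, F]
Visit J; enqueue I → queue [L, B, C, M, O, P, Q, R, E, F, I]
Visit L → queue [B, C, M, O, P, Q, R, E, F, I]
Visit B; enqueue N → queue [C, M, O, P, Q, R, E, F, I, N]
Visit C; enqueue K → queue [M, O, P, Q, R, E, F, I, N, K]
Visit M → queue [O, P, Q, R, E, F, I, N, K]
Visit O → queue [P, Q, R, E, F, I, N, K]
Visit P → queue [Q, R, E, F, I, N, K]
Visit Q → queue [R, E, F, I, N, K]
Visit R → queue [E, F, I, N, K]
Visit E → queue [F, I, N, K]
Visit F → queue [I, N, K]
Visit I → queue [N, K]
Visit N → queue [K]
Visit K → queue []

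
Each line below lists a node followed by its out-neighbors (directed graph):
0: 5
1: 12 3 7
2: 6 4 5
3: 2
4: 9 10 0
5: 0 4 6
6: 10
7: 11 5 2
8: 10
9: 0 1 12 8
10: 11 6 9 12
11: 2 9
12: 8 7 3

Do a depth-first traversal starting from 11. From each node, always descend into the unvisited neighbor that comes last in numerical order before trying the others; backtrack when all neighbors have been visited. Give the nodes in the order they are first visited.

11 9 12 8 10 6 7 5 4 0 2 3 1

Visit 11
11 → 9
9 → 12
12 → 8
8 → 10
10 → 6
12 → 7
7 → 5
5 → 4
4 → 0
7 → 2
12 → 3
9 → 1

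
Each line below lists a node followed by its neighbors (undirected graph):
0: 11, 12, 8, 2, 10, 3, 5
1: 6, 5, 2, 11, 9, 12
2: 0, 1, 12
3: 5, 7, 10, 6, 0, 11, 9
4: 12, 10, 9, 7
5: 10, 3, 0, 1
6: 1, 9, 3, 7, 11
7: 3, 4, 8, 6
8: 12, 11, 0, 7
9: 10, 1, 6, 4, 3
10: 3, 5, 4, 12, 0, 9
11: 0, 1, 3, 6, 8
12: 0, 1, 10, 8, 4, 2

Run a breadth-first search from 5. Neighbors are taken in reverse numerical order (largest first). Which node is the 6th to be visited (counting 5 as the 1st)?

Visit 5; enqueue 10, 3, 1, 0 → queue [10, 3, 1, 0]
Visit 10; enqueue 12, 9, 4 → queue [3, 1, 0, 12, 9, 4]
Visit 3; enqueue 11, 7, 6 → queue [1, 0, 12, 9, 4, 11, 7, 6]
Visit 1; enqueue 2 → queue [0, 12, 9, 4, 11, 7, 6, 2]
Visit 0; enqueue 8 → queue [12, 9, 4, 11, 7, 6, 2, 8]
Visit 12 → queue [9, 4, 11, 7, 6, 2, 8]
Visit 9 → queue [4, 11, 7, 6, 2, 8]
Visit 4 → queue [11, 7, 6, 2, 8]
Visit 11 → queue [7, 6, 2, 8]
Visit 7 → queue [6, 2, 8]
Visit 6 → queue [2, 8]
Visit 2 → queue [8]
Visit 8 → queue []

Visit order: 5, 10, 3, 1, 0, 12, 9, 4, 11, 7, 6, 2, 8

12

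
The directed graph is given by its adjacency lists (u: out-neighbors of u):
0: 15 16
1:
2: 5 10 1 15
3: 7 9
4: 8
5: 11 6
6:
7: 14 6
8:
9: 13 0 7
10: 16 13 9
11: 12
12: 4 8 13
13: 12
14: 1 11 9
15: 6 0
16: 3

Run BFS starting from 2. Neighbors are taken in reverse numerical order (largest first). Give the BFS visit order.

2 -> 15 -> 10 -> 5 -> 1 -> 6 -> 0 -> 16 -> 13 -> 9 -> 11 -> 3 -> 12 -> 7 -> 8 -> 4 -> 14

Visit 2; enqueue 15, 10, 5, 1 → queue [15, 10, 5, 1]
Visit 15; enqueue 6, 0 → queue [10, 5, 1, 6, 0]
Visit 10; enqueue 16, 13, 9 → queue [5, 1, 6, 0, 16, 13, 9]
Visit 5; enqueue 11 → queue [1, 6, 0, 16, 13, 9, 11]
Visit 1 → queue [6, 0, 16, 13, 9, 11]
Visit 6 → queue [0, 16, 13, 9, 11]
Visit 0 → queue [16, 13, 9, 11]
Visit 16; enqueue 3 → queue [13, 9, 11, 3]
Visit 13; enqueue 12 → queue [9, 11, 3, 12]
Visit 9; enqueue 7 → queue [11, 3, 12, 7]
Visit 11 → queue [3, 12, 7]
Visit 3 → queue [12, 7]
Visit 12; enqueue 8, 4 → queue [7, 8, 4]
Visit 7; enqueue 14 → queue [8, 4, 14]
Visit 8 → queue [4, 14]
Visit 4 → queue [14]
Visit 14 → queue []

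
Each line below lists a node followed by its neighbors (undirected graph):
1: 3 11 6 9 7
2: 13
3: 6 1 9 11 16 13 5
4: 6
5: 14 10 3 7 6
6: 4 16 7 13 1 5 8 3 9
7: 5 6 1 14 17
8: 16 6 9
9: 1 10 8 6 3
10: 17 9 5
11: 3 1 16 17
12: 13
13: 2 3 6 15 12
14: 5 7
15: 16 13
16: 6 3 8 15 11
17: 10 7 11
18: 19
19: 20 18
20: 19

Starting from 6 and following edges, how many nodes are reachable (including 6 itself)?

BFS from 6 visits: 6, 4, 16, 7, 13, 1, 5, 8, 3, 9, 15, 11, 14, 17, 2, 12, 10
Reachable nodes: 17 of 20 total.

17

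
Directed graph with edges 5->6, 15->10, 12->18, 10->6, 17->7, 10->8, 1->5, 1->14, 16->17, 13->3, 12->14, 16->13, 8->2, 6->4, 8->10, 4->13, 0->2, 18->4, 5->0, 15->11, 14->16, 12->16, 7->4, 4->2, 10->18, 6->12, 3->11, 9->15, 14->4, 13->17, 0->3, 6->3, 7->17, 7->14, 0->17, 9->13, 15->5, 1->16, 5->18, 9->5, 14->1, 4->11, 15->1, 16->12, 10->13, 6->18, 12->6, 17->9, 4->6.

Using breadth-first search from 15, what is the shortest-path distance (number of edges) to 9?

4

Level 0: 15
Level 1: 1, 5, 10, 11
Level 2: 0, 6, 8, 13, 14, 16, 18
Level 3: 2, 3, 4, 12, 17
Level 4: 7, 9
9 first appears at level 4.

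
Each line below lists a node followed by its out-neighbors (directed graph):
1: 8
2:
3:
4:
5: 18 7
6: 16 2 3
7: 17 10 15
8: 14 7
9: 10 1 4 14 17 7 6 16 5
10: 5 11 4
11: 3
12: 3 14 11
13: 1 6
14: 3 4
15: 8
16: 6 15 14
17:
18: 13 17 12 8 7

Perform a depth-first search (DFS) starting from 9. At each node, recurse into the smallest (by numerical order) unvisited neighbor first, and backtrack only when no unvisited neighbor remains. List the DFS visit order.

9 -> 1 -> 8 -> 7 -> 10 -> 4 -> 5 -> 18 -> 12 -> 3 -> 11 -> 14 -> 13 -> 6 -> 2 -> 16 -> 15 -> 17

Visit 9
9 → 1
1 → 8
8 → 7
7 → 10
10 → 4
10 → 5
5 → 18
18 → 12
12 → 3
12 → 11
12 → 14
18 → 13
13 → 6
6 → 2
6 → 16
16 → 15
18 → 17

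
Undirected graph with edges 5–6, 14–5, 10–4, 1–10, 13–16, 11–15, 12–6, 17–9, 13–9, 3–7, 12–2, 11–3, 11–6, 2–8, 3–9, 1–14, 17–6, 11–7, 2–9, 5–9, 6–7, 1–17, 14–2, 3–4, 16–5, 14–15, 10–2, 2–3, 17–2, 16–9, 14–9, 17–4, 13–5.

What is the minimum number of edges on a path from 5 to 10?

Level 0: 5
Level 1: 6, 9, 13, 14, 16
Level 2: 1, 2, 3, 7, 11, 12, 15, 17
Level 3: 4, 8, 10
10 first appears at level 3.

3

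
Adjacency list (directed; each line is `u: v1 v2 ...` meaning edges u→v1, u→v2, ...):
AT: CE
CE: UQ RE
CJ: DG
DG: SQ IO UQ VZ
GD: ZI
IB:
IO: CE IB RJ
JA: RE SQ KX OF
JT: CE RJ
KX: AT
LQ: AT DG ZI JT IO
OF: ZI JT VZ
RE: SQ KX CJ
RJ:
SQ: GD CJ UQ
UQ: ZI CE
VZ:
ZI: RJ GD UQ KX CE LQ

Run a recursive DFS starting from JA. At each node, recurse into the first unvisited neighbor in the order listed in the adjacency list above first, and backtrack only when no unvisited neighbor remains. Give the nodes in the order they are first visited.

JA, RE, SQ, GD, ZI, RJ, UQ, CE, KX, AT, LQ, DG, IO, IB, VZ, JT, CJ, OF

Visit JA
JA → RE
RE → SQ
SQ → GD
GD → ZI
ZI → RJ
ZI → UQ
UQ → CE
ZI → KX
KX → AT
ZI → LQ
LQ → DG
DG → IO
IO → IB
DG → VZ
LQ → JT
SQ → CJ
JA → OF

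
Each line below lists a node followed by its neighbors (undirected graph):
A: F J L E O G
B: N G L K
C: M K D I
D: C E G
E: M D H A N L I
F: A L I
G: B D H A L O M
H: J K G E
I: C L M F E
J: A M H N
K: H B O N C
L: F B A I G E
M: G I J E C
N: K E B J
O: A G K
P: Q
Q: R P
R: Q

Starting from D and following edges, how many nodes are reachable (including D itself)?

BFS from D visits: D, C, E, G, M, K, I, H, A, N, L, B, O, J, F
Reachable nodes: 15 of 18 total.

15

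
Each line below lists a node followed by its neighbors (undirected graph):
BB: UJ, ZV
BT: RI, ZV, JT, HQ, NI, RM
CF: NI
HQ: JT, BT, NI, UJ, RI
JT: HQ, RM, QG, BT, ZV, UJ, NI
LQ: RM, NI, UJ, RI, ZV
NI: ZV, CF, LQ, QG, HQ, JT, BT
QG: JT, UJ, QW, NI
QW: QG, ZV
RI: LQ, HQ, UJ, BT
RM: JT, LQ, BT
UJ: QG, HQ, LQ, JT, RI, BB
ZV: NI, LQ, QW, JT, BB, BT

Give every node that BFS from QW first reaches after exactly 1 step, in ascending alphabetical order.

Level 0: QW
Level 1: QG, ZV
Level 2: BB, BT, JT, LQ, NI, UJ
Level 3: CF, HQ, RI, RM

QG, ZV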